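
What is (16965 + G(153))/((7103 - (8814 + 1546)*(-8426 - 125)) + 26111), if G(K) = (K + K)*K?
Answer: 63783/88621574 ≈ 0.00071972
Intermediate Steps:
G(K) = 2*K² (G(K) = (2*K)*K = 2*K²)
(16965 + G(153))/((7103 - (8814 + 1546)*(-8426 - 125)) + 26111) = (16965 + 2*153²)/((7103 - (8814 + 1546)*(-8426 - 125)) + 26111) = (16965 + 2*23409)/((7103 - 10360*(-8551)) + 26111) = (16965 + 46818)/((7103 - 1*(-88588360)) + 26111) = 63783/((7103 + 88588360) + 26111) = 63783/(88595463 + 26111) = 63783/88621574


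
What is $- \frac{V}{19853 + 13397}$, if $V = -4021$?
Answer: $\frac{4021}{33250} \approx 0.12093$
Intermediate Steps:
$- \frac{V}{19853 + 13397} = - \frac{-4021}{19853 + 13397} = - \frac{-4021}{33250} = \left(-1\right) \left(- \frac{4021}{33250}\right) = \frac{4021}{33250}$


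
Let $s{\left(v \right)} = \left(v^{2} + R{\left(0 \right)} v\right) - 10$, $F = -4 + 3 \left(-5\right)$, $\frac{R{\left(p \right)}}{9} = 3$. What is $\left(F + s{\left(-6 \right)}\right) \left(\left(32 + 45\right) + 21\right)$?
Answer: $-15190$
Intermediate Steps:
$R{\left(p \right)} = 27$ ($R{\left(p \right)} = 9 \cdot 3 = 27$)
$F = -19$ ($F = -4 - 15 = -19$)
$s{\left(v \right)} = -10 + v^{2} + 27 v$ ($s{\left(v \right)} = \left(v^{2} + 27 v\right) - 10 = -10 + v^{2} + 27 v$)
$\left(F + s{\left(-6 \right)}\right) \left(\left(32 + 45\right) + 21\right) = \left(-19 + \left(-10 + \left(-6\right)^{2} + 27 \left(-6\right)\right)\right) \left(\left(32 + 45\right) + 21\right) = \left(-19 - 136\right) \left(77 + 21\right) = \left(-19 - 136\right) 98 = \left(-155\right) 98 = -15190$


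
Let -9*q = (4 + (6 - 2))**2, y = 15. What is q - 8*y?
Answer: -1144/9 ≈ -127.11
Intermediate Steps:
q = -64/9 (q = -(4 + (6 - 2))**2/9 = -(4 + 4)**2/9 = -1/9*8**2 = -1/9*64 = -64/9 ≈ -7.1111)
q - 8*y = -64/9 - 8*15 = -64/9 - 120 = -1144/9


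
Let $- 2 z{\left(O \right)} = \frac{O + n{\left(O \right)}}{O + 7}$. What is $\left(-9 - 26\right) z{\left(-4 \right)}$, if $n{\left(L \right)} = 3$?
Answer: $- \frac{35}{6} \approx -5.8333$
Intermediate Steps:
$z{\left(O \right)} = - \frac{3 + O}{2 \left(7 + O\right)}$ ($z{\left(O \right)} = - \frac{\left(O + 3\right) \frac{1}{O + 7}}{2} = - \frac{\left(3 + O\right) \frac{1}{7 + O}}{2} = - \frac{\frac{1}{7 + O} \left(3 + O\right)}{2} = - \frac{3 + O}{2 \left(7 + O\right)}$)
$\left(-9 - 26\right) z{\left(-4 \right)} = \left(-9 - 26\right) \frac{-3 - -4}{2 \left(7 - 4\right)} = - 35 \frac{-3 + 4}{2 \cdot 3} = - 35 \cdot \frac{1}{2} \cdot \frac{1}{3} \cdot 1 = \left(-35\right) \frac{1}{6} = - \frac{35}{6}$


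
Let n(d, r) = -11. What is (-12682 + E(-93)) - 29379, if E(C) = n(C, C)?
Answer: -42072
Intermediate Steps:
E(C) = -11
(-12682 + E(-93)) - 29379 = (-12682 - 11) - 29379 = -12693 - 29379 = -42072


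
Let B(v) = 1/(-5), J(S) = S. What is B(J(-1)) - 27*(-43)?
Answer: 5804/5 ≈ 1160.8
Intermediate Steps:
B(v) = -1/5
B(J(-1)) - 27*(-43) = -1/5 - 27*(-43) = -1/5 + 1161 = 5804/5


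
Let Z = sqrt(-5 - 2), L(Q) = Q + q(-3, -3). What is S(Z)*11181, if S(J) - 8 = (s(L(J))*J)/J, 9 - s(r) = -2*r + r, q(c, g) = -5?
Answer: 134172 + 11181*I*sqrt(7) ≈ 1.3417e+5 + 29582.0*I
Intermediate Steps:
L(Q) = -5 + Q (L(Q) = Q - 5 = -5 + Q)
s(r) = 9 + r (s(r) = 9 - (-2*r + r) = 9 - (-1)*r = 9 + r)
Z = I*sqrt(7) (Z = sqrt(-7) = I*sqrt(7) ≈ 2.6458*I)
S(J) = 12 + J (S(J) = 8 + ((9 + (-5 + J))*J)/J = 8 + ((4 + J)*J)/J = 8 + (J*(4 + J))/J = 8 + (4 + J) = 12 + J)
S(Z)*11181 = (12 + I*sqrt(7))*11181 = 134172 + 11181*I*sqrt(7)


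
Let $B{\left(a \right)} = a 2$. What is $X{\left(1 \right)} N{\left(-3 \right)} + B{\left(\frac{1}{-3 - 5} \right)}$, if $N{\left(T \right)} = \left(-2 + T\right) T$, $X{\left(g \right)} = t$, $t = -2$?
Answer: $- \frac{121}{4} \approx -30.25$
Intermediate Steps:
$X{\left(g \right)} = -2$
$N{\left(T \right)} = T \left(-2 + T\right)$
$B{\left(a \right)} = 2 a$
$X{\left(1 \right)} N{\left(-3 \right)} + B{\left(\frac{1}{-3 - 5} \right)} = - 2 \left(- 3 \left(-2 - 3\right)\right) + \frac{2}{-3 - 5} = - 2 \left(\left(-3\right) \left(-5\right)\right) + \frac{2}{-8} = \left(-2\right) 15 + 2 \left(- \frac{1}{8}\right) = -30 - \frac{1}{4} = - \frac{121}{4}$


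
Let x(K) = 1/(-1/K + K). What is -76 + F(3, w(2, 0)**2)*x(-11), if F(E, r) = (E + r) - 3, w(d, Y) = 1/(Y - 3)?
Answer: -82091/1080 ≈ -76.010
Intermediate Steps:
w(d, Y) = 1/(-3 + Y)
F(E, r) = -3 + E + r
x(K) = 1/(K - 1/K)
-76 + F(3, w(2, 0)**2)*x(-11) = -76 + (-3 + 3 + (1/(-3 + 0))**2)*(-11/(-1 + (-11)**2)) = -76 + (-3 + 3 + (1/(-3))**2)*(-11/(-1 + 121)) = -76 + (-3 + 3 + (-1/3)**2)*(-11/120) = -76 + (-3 + 3 + 1/9)*(-11*1/120) = -76 + (1/9)*(-11/120) = -76 - 11/1080 = -82091/1080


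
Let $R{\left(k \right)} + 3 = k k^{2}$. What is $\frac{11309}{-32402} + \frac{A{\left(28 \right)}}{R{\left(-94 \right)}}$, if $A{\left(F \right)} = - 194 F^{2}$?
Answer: $- \frac{4464893791}{26912679974} \approx -0.1659$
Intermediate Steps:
$R{\left(k \right)} = -3 + k^{3}$ ($R{\left(k \right)} = -3 + k k^{2} = -3 + k^{3}$)
$\frac{11309}{-32402} + \frac{A{\left(28 \right)}}{R{\left(-94 \right)}} = \frac{11309}{-32402} + \frac{\left(-194\right) 28^{2}}{-3 + \left(-94\right)^{3}} = 11309 \left(- \frac{1}{32402}\right) + \frac{\left(-194\right) 784}{-3 - 830584} = - \frac{11309}{32402} - \frac{152096}{-830587} = - \frac{11309}{32402} - - \frac{152096}{830587} = - \frac{11309}{32402} + \frac{152096}{830587} = - \frac{4464893791}{26912679974}$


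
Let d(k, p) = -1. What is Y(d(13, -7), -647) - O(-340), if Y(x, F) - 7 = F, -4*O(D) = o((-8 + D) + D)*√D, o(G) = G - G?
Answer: -640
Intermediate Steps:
o(G) = 0
O(D) = 0 (O(D) = -0*√D = -¼*0 = 0)
Y(x, F) = 7 + F
Y(d(13, -7), -647) - O(-340) = (7 - 647) - 1*0 = -640 + 0 = -640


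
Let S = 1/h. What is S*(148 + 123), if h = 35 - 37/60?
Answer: 16260/2063 ≈ 7.8817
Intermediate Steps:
h = 2063/60 (h = 35 - 37/60 = 2063/60 ≈ 34.383)
S = 60/2063 (S = 1/(2063/60) = 60/2063 ≈ 0.029084)
S*(148 + 123) = 60*(148 + 123)/2063 = (60/2063)*271 = 16260/2063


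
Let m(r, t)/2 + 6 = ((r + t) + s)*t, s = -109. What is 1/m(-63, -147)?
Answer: 1/93774 ≈ 1.0664e-5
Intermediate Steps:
m(r, t) = -12 + 2*t*(-109 + r + t) (m(r, t) = -12 + 2*(((r + t) - 109)*t) = -12 + 2*((-109 + r + t)*t) = -12 + 2*(t*(-109 + r + t)) = -12 + 2*t*(-109 + r + t))
1/m(-63, -147) = 1/(-12 - 218*(-147) + 2*(-147)**2 + 2*(-63)*(-147)) = 1/(-12 + 32046 + 2*21609 + 18522) = 1/(-12 + 32046 + 43218 + 18522) = 1/93774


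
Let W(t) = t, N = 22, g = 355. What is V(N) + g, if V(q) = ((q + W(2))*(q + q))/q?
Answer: 403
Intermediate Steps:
V(q) = 4 + 2*q (V(q) = ((q + 2)*(q + q))/q = ((2 + q)*(2*q))/q = (2*q*(2 + q))/q = 4 + 2*q)
V(N) + g = (4 + 2*22) + 355 = (4 + 44) + 355 = 48 + 355 = 403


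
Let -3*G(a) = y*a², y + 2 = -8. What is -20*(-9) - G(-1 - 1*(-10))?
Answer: -90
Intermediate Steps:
y = -10 (y = -2 - 8 = -10)
G(a) = 10*a²/3 (G(a) = -(-10)*a²/3 = 10*a²/3)
-20*(-9) - G(-1 - 1*(-10)) = -20*(-9) - 10*(-1 - 1*(-10))²/3 = 180 - 10*(-1 + 10)²/3 = 180 - 10*9²/3 = 180 - 10*81/3 = 180 - 1*270 = 180 - 270 = -90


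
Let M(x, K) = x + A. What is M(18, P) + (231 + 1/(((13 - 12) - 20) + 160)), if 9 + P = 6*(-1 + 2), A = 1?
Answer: 35251/141 ≈ 250.01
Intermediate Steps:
P = -3 (P = -9 + 6*(-1 + 2) = -9 + 6*1 = -9 + 6 = -3)
M(x, K) = 1 + x (M(x, K) = x + 1 = 1 + x)
M(18, P) + (231 + 1/(((13 - 12) - 20) + 160)) = (1 + 18) + (231 + 1/(((13 - 12) - 20) + 160)) = 19 + (231 + 1/((1 - 20) + 160)) = 19 + (231 + 1/(-19 + 160)) = 19 + (231 + 1/141) = 19 + 32572/141 = 35251/141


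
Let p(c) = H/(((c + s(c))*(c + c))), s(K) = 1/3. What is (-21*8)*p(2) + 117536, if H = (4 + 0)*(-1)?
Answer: 117608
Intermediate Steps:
s(K) = ⅓
H = -4 (H = 4*(-1) = -4)
p(c) = -2/(c*(⅓ + c)) (p(c) = -4*1/((c + ⅓)*(c + c)) = -4*1/(2*c*(⅓ + c)) = -2/(c*(⅓ + c)))
(-21*8)*p(2) + 117536 = (-21*8)*(-6/(2*(1 + 3*2))) + 117536 = -(-1008)/(2*(1 + 6)) + 117536 = -(-1008)/(2*7) + 117536 = -168*(-3/7) + 117536 = 72 + 117536 = 117608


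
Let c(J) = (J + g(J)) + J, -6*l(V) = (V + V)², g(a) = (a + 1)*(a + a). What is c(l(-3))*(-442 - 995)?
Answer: -68976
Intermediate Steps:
g(a) = 2*a*(1 + a) (g(a) = (1 + a)*(2*a) = 2*a*(1 + a))
l(V) = -2*V²/3 (l(V) = -(V + V)²/6 = -4*V²/6 = -2*V²/3)
c(J) = 2*J + 2*J*(1 + J) (c(J) = (J + 2*J*(1 + J)) + J = 2*J + 2*J*(1 + J))
c(l(-3))*(-442 - 995) = (2*(-⅔*(-3)²)*(2 - ⅔*(-3)²))*(-442 - 995) = (2*(-⅔*9)*(2 - ⅔*9))*(-1437) = (2*(-6)*(2 - 6))*(-1437) = (2*(-6)*(-4))*(-1437) = 48*(-1437) = -68976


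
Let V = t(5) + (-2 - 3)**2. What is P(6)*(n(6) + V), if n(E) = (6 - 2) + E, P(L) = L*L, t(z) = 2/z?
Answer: 6372/5 ≈ 1274.4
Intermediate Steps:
P(L) = L**2
V = 127/5 (V = 2/5 + (-2 - 3)**2 = 2*(1/5) + (-5)**2 = 2/5 + 25 = 127/5 ≈ 25.400)
n(E) = 4 + E
P(6)*(n(6) + V) = 6**2*((4 + 6) + 127/5) = 36*(10 + 127/5) = 36*(177/5) = 6372/5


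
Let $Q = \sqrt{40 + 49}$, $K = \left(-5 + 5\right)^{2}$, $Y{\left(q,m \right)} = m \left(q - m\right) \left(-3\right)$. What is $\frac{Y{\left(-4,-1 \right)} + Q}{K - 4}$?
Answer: $\frac{9}{4} - \frac{\sqrt{89}}{4} \approx -0.1085$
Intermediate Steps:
$Y{\left(q,m \right)} = - 3 m \left(q - m\right)$
$K = 0$ ($K = 0^{2} = 0$)
$Q = \sqrt{89} \approx 9.434$
$\frac{Y{\left(-4,-1 \right)} + Q}{K - 4} = \frac{3 \left(-1\right) \left(-1 - -4\right) + \sqrt{89}}{0 - 4} = \frac{3 \left(-1\right) \left(-1 + 4\right) + \sqrt{89}}{-4} = \left(3 \left(-1\right) 3 + \sqrt{89}\right) \left(- \frac{1}{4}\right) = \left(-9 + \sqrt{89}\right) \left(- \frac{1}{4}\right) = \frac{9}{4} - \frac{\sqrt{89}}{4}$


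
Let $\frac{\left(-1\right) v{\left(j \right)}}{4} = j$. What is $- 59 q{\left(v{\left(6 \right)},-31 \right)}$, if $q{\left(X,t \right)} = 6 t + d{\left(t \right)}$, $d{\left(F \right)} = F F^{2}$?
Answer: $1768643$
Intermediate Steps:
$v{\left(j \right)} = - 4 j$
$d{\left(F \right)} = F^{3}$
$q{\left(X,t \right)} = t^{3} + 6 t$ ($q{\left(X,t \right)} = 6 t + t^{3} = t^{3} + 6 t$)
$- 59 q{\left(v{\left(6 \right)},-31 \right)} = - 59 \left(- 31 \left(6 + \left(-31\right)^{2}\right)\right) = - 59 \left(- 31 \left(6 + 961\right)\right) = - 59 \left(\left(-31\right) 967\right) = \left(-59\right) \left(-29977\right) = 1768643$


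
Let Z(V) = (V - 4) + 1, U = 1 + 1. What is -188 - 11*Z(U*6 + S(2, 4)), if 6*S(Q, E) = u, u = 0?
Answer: -287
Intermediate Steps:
U = 2
S(Q, E) = 0 (S(Q, E) = (1/6)*0 = 0)
Z(V) = -3 + V (Z(V) = (-4 + V) + 1 = -3 + V)
-188 - 11*Z(U*6 + S(2, 4)) = -188 - 11*(-3 + (2*6 + 0)) = -188 - 11*(-3 + (12 + 0)) = -188 - 11*(-3 + 12) = -188 - 11*9 = -188 - 1*99 = -188 - 99 = -287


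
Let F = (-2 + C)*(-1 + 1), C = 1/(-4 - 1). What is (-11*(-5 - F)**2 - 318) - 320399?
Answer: -320992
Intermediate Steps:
C = -1/5 (C = 1/(-5) = -1/5 ≈ -0.20000)
F = 0 (F = (-2 - 1/5)*(-1 + 1) = -11/5*0 = 0)
(-11*(-5 - F)**2 - 318) - 320399 = (-11*(-5 - 1*0)**2 - 318) - 320399 = (-11*(-5 + 0)**2 - 318) - 320399 = (-11*(-5)**2 - 318) - 320399 = (-11*25 - 318) - 320399 = (-275 - 318) - 320399 = -593 - 320399 = -320992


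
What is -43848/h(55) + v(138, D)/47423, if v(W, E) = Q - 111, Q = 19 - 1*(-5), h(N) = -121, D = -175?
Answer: 2079393177/5738183 ≈ 362.38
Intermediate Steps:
Q = 24 (Q = 19 + 5 = 24)
v(W, E) = -87 (v(W, E) = 24 - 111 = -87)
-43848/h(55) + v(138, D)/47423 = -43848/(-121) - 87/47423 = -43848*(-1/121) - 87*1/47423 = 43848/121 - 87/47423 = 2079393177/5738183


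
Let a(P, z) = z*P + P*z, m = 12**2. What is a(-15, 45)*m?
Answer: -194400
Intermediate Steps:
m = 144
a(P, z) = 2*P*z (a(P, z) = P*z + P*z = 2*P*z)
a(-15, 45)*m = (2*(-15)*45)*144 = -1350*144 = -194400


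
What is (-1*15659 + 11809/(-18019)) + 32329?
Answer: 300364921/18019 ≈ 16669.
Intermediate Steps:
(-1*15659 + 11809/(-18019)) + 32329 = (-15659 + 11809*(-1/18019)) + 32329 = (-15659 - 11809/18019) + 32329 = -282171330/18019 + 32329 = 300364921/18019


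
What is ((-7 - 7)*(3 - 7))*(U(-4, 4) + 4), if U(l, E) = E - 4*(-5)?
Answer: 1568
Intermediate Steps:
U(l, E) = 20 + E (U(l, E) = E + 20 = 20 + E)
((-7 - 7)*(3 - 7))*(U(-4, 4) + 4) = ((-7 - 7)*(3 - 7))*((20 + 4) + 4) = (-14*(-4))*(24 + 4) = 56*28 = 1568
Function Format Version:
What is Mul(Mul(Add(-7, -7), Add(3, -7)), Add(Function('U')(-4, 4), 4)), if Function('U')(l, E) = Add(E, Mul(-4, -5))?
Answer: 1568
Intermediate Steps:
Function('U')(l, E) = Add(20, E) (Function('U')(l, E) = Add(E, 20) = Add(20, E))
Mul(Mul(Add(-7, -7), Add(3, -7)), Add(Function('U')(-4, 4), 4)) = Mul(Mul(Add(-7, -7), Add(3, -7)), Add(Add(20, 4), 4)) = Mul(Mul(-14, -4), Add(24, 4)) = Mul(56, 28) = 1568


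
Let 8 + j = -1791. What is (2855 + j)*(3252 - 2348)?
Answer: 954624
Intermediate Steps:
j = -1799 (j = -8 - 1791 = -1799)
(2855 + j)*(3252 - 2348) = (2855 - 1799)*(3252 - 2348) = 1056*904 = 954624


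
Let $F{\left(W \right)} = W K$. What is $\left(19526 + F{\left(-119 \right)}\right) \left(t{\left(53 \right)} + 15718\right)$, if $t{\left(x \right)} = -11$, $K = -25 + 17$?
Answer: $321647946$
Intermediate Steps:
$K = -8$
$F{\left(W \right)} = - 8 W$ ($F{\left(W \right)} = W \left(-8\right) = - 8 W$)
$\left(19526 + F{\left(-119 \right)}\right) \left(t{\left(53 \right)} + 15718\right) = \left(19526 - -952\right) \left(-11 + 15718\right) = \left(19526 + 952\right) 15707 = 20478 \cdot 15707 = 321647946$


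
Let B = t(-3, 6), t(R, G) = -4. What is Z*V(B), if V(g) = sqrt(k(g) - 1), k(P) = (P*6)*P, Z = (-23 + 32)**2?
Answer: 81*sqrt(95) ≈ 789.49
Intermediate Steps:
Z = 81 (Z = 9**2 = 81)
k(P) = 6*P**2 (k(P) = (6*P)*P = 6*P**2)
B = -4
V(g) = sqrt(-1 + 6*g**2) (V(g) = sqrt(6*g**2 - 1) = sqrt(-1 + 6*g**2))
Z*V(B) = 81*sqrt(-1 + 6*(-4)**2) = 81*sqrt(-1 + 6*16) = 81*sqrt(-1 + 96) = 81*sqrt(95)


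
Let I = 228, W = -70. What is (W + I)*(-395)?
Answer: -62410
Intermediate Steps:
(W + I)*(-395) = (-70 + 228)*(-395) = 158*(-395) = -62410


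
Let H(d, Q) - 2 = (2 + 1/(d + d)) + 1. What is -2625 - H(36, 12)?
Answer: -189361/72 ≈ -2630.0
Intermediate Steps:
H(d, Q) = 5 + 1/(2*d) (H(d, Q) = 2 + ((2 + 1/(d + d)) + 1) = 2 + ((2 + 1/(2*d)) + 1) = 2 + (3 + 1/(2*d)) = 5 + 1/(2*d))
-2625 - H(36, 12) = -2625 - (5 + (1/2)/36) = -2625 - (5 + (1/2)*(1/36)) = -2625 - (5 + 1/72) = -2625 - 1*361/72 = -2625 - 361/72 = -189361/72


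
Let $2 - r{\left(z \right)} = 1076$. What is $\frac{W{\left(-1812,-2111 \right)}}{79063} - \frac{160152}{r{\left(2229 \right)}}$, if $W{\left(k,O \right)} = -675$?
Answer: $\frac{2110228771}{14152277} \approx 149.11$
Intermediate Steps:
$r{\left(z \right)} = -1074$ ($r{\left(z \right)} = 2 - 1076 = -1074$)
$\frac{W{\left(-1812,-2111 \right)}}{79063} - \frac{160152}{r{\left(2229 \right)}} = - \frac{675}{79063} - \frac{160152}{-1074} = \left(-675\right) \frac{1}{79063} - - \frac{26692}{179} = - \frac{675}{79063} + \frac{26692}{179} = \frac{2110228771}{14152277}$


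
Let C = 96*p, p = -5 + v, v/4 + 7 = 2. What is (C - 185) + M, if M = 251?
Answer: -2334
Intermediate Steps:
v = -20 (v = -28 + 4*2 = -28 + 8 = -20)
p = -25 (p = -5 - 20 = -25)
C = -2400 (C = 96*(-25) = -2400)
(C - 185) + M = (-2400 - 185) + 251 = -2585 + 251 = -2334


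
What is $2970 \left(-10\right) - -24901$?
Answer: $-4799$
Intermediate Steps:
$2970 \left(-10\right) - -24901 = -29700 + 24901 = -4799$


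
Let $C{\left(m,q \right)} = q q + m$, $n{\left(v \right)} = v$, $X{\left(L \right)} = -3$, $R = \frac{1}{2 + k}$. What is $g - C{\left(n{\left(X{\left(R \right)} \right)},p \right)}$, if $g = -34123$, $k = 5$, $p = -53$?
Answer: $-36929$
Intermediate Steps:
$R = \frac{1}{7}$ ($R = \frac{1}{2 + 5} = \frac{1}{7} \approx 0.14286$)
$C{\left(m,q \right)} = m + q^{2}$ ($C{\left(m,q \right)} = q^{2} + m = m + q^{2}$)
$g - C{\left(n{\left(X{\left(R \right)} \right)},p \right)} = -34123 - \left(-3 + \left(-53\right)^{2}\right) = -34123 - \left(-3 + 2809\right) = -34123 - 2806 = -36929$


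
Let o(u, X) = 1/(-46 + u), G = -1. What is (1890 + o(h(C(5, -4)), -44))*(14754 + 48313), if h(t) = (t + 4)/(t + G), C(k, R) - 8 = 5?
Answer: 63769440246/535 ≈ 1.1920e+8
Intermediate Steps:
C(k, R) = 13 (C(k, R) = 8 + 5 = 13)
h(t) = (4 + t)/(-1 + t) (h(t) = (t + 4)/(t - 1) = (4 + t)/(-1 + t))
(1890 + o(h(C(5, -4)), -44))*(14754 + 48313) = (1890 + 1/(-46 + (4 + 13)/(-1 + 13)))*(14754 + 48313) = (1890 + 1/(-46 + 17/12))*63067 = (1890 + 1/(-535/12))*63067 = (1890 - 12/535)*63067 = (1011138/535)*63067 = 63769440246/535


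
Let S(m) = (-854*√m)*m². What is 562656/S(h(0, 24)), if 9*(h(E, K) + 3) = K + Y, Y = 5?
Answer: -8545338*√2/427 ≈ -28302.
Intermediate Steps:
h(E, K) = -22/9 + K/9 (h(E, K) = -3 + (K + 5)/9 = -3 + (5 + K)/9 = -3 + (5/9 + K/9) = -22/9 + K/9)
S(m) = -854*m^(5/2)
562656/S(h(0, 24)) = 562656/((-854*(-22/9 + (⅑)*24)^(5/2))) = 562656/((-854*(-22/9 + 8/3)^(5/2))) = 562656/((-3416*√2/243)) = 562656*(-243*√2/6832) = -8545338*√2/427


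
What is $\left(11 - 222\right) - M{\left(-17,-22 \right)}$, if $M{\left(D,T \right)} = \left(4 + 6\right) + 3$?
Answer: $-224$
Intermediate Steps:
$M{\left(D,T \right)} = 13$ ($M{\left(D,T \right)} = 10 + 3 = 13$)
$\left(11 - 222\right) - M{\left(-17,-22 \right)} = \left(11 - 222\right) - 13 = -211 - 13 = -224$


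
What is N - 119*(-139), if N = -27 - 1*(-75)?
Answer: 16589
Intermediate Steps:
N = 48 (N = -27 + 75 = 48)
N - 119*(-139) = 48 - 119*(-139) = 48 + 16541 = 16589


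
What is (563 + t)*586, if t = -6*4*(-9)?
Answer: 456494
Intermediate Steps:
t = 216 (t = -24*(-9) = 216)
(563 + t)*586 = (563 + 216)*586 = 779*586 = 456494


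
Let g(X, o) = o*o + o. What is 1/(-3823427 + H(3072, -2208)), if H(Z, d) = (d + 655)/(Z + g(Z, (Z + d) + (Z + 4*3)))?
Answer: -15593724/59621465373701 ≈ -2.6155e-7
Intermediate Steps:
g(X, o) = o + o**2 (g(X, o) = o**2 + o = o + o**2)
H(Z, d) = (655 + d)/(Z + (12 + d + 2*Z)*(13 + d + 2*Z)) (H(Z, d) = (d + 655)/(Z + ((Z + d) + (Z + 4*3))*(1 + ((Z + d) + (Z + 4*3)))) = (655 + d)/(Z + ((Z + d) + (Z + 12))*(1 + ((Z + d) + (Z + 12)))) = (655 + d)/(Z + ((Z + d) + (12 + Z))*(1 + ((Z + d) + (12 + Z)))) = (655 + d)/(Z + (12 + d + 2*Z)*(1 + (12 + d + 2*Z))) = (655 + d)/(Z + (12 + d + 2*Z)*(13 + d + 2*Z)))
1/(-3823427 + H(3072, -2208)) = 1/(-3823427 + (655 - 2208)/(3072 + (12 - 2208 + 2*3072)*(13 - 2208 + 2*3072))) = 1/(-3823427 - 1553/(3072 + (12 - 2208 + 6144)*(13 - 2208 + 6144))) = 1/(-3823427 - 1553/(3072 + 3948*3949)) = 1/(-3823427 - 1553/(3072 + 15590652)) = 1/(-3823427 - 1553/15593724) = 1/(-59621465373701/15593724) = -15593724/59621465373701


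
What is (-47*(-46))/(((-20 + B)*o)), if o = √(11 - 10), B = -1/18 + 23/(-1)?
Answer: -38916/775 ≈ -50.214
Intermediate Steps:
B = -415/18 (B = -1*1/18 + 23*(-1) = -1/18 - 23 = -415/18 ≈ -23.056)
o = 1 (o = √1 = 1)
(-47*(-46))/(((-20 + B)*o)) = (-47*(-46))/(((-20 - 415/18)*1)) = 2162/((-775/18*1)) = 2162/(-775/18) = 2162*(-18/775) = -38916/775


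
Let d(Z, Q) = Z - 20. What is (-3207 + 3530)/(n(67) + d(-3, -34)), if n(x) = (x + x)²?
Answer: 323/17933 ≈ 0.018011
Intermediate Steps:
d(Z, Q) = -20 + Z
n(x) = 4*x² (n(x) = (2*x)² = 4*x²)
(-3207 + 3530)/(n(67) + d(-3, -34)) = (-3207 + 3530)/(4*67² + (-20 - 3)) = 323/(4*4489 - 23) = 323/(17956 - 23) = 323/17933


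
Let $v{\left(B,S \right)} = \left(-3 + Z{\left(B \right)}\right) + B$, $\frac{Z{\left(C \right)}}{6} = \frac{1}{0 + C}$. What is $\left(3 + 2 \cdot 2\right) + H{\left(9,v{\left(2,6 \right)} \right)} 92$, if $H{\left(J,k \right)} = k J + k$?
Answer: $1847$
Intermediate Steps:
$Z{\left(C \right)} = \frac{6}{C}$ ($Z{\left(C \right)} = \frac{6}{0 + C} = \frac{6}{C}$)
$v{\left(B,S \right)} = -3 + B + \frac{6}{B}$ ($v{\left(B,S \right)} = \left(-3 + \frac{6}{B}\right) + B = -3 + B + \frac{6}{B}$)
$H{\left(J,k \right)} = k + J k$ ($H{\left(J,k \right)} = J k + k = k + J k$)
$\left(3 + 2 \cdot 2\right) + H{\left(9,v{\left(2,6 \right)} \right)} 92 = \left(3 + 2 \cdot 2\right) + \left(-3 + 2 + \frac{6}{2}\right) \left(1 + 9\right) 92 = \left(3 + 4\right) + \left(-3 + 2 + 6 \cdot \frac{1}{2}\right) 10 \cdot 92 = 7 + \left(-3 + 2 + 3\right) 10 \cdot 92 = 7 + 2 \cdot 10 \cdot 92 = 7 + 20 \cdot 92 = 7 + 1840 = 1847$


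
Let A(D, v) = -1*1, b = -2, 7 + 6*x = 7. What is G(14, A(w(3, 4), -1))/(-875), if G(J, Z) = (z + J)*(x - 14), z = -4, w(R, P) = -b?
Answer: 4/25 ≈ 0.16000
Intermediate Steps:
x = 0 (x = -7/6 + (1/6)*7 = -7/6 + 7/6 = 0)
w(R, P) = 2 (w(R, P) = -1*(-2) = 2)
A(D, v) = -1
G(J, Z) = 56 - 14*J (G(J, Z) = (-4 + J)*(0 - 14) = (-4 + J)*(-14) = 56 - 14*J)
G(14, A(w(3, 4), -1))/(-875) = (56 - 14*14)/(-875) = (56 - 196)*(-1/875) = -140*(-1/875) = 4/25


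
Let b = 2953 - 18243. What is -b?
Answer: 15290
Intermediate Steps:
b = -15290
-b = -1*(-15290) = 15290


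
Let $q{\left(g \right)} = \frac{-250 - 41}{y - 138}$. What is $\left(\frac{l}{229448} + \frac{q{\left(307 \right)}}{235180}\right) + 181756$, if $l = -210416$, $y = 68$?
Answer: $\frac{85818176203574571}{472163830600} \approx 1.8176 \cdot 10^{5}$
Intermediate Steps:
$q{\left(g \right)} = \frac{291}{70}$ ($q{\left(g \right)} = \frac{-250 - 41}{68 - 138} = - \frac{291}{-70} = \left(-291\right) \left(- \frac{1}{70}\right) = \frac{291}{70}$)
$\left(\frac{l}{229448} + \frac{q{\left(307 \right)}}{235180}\right) + 181756 = \left(- \frac{210416}{229448} + \frac{291}{70 \cdot 235180}\right) + 181756 = \left(\left(-210416\right) \frac{1}{229448} + \frac{291}{70} \cdot \frac{1}{235180}\right) + 181756 = \left(- \frac{26302}{28681} + \frac{291}{16462600}\right) + 181756 = - \frac{432990959029}{472163830600} + 181756 = \frac{85818176203574571}{472163830600}$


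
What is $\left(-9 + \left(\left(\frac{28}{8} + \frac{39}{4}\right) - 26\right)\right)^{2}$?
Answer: $\frac{7569}{16} \approx 473.06$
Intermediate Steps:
$\left(-9 + \left(\left(\frac{28}{8} + \frac{39}{4}\right) - 26\right)\right)^{2} = \left(-9 + \left(\left(28 \cdot \frac{1}{8} + 39 \cdot \frac{1}{4}\right) - 26\right)\right)^{2} = \left(-9 + \left(\left(\frac{7}{2} + \frac{39}{4}\right) - 26\right)\right)^{2} = \left(-9 + \left(\frac{53}{4} - 26\right)\right)^{2} = \left(-9 - \frac{51}{4}\right)^{2} = \left(- \frac{87}{4}\right)^{2} = \frac{7569}{16}$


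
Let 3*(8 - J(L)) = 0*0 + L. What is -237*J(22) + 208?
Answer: 50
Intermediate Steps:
J(L) = 8 - L/3 (J(L) = 8 - (0*0 + L)/3 = 8 - (0 + L)/3 = 8 - L/3)
-237*J(22) + 208 = -237*(8 - ⅓*22) + 208 = -237*(8 - 22/3) + 208 = -237*⅔ + 208 = -158 + 208 = 50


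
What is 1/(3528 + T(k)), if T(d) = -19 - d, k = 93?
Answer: 1/3416 ≈ 0.00029274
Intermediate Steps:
1/(3528 + T(k)) = 1/(3528 + (-19 - 1*93)) = 1/(3528 + (-19 - 93)) = 1/(3528 - 112) = 1/3416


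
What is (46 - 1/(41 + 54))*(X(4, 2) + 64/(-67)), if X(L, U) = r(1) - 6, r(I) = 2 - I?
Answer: -91749/335 ≈ -273.88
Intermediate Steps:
X(L, U) = -5 (X(L, U) = (2 - 1*1) - 6 = (2 - 1) - 6 = 1 - 6 = -5)
(46 - 1/(41 + 54))*(X(4, 2) + 64/(-67)) = (46 - 1/(41 + 54))*(-5 + 64/(-67)) = (46 - 1/95)*(-5 + 64*(-1/67)) = (46 - 1*1/95)*(-5 - 64/67) = (46 - 1/95)*(-399/67) = (4369/95)*(-399/67) = -91749/335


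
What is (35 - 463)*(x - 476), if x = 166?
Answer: 132680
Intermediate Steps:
(35 - 463)*(x - 476) = (35 - 463)*(166 - 476) = -428*(-310) = 132680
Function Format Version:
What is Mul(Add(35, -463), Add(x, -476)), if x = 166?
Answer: 132680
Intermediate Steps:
Mul(Add(35, -463), Add(x, -476)) = Mul(Add(35, -463), Add(166, -476)) = Mul(-428, -310) = 132680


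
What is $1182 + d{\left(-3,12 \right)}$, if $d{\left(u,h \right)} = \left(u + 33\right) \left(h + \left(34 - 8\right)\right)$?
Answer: $2322$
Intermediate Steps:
$d{\left(u,h \right)} = \left(26 + h\right) \left(33 + u\right)$ ($d{\left(u,h \right)} = \left(33 + u\right) \left(h + \left(34 - 8\right)\right) = \left(33 + u\right) \left(h + 26\right) = \left(33 + u\right) \left(26 + h\right) = \left(26 + h\right) \left(33 + u\right)$)
$1182 + d{\left(-3,12 \right)} = 1182 + \left(858 + 26 \left(-3\right) + 33 \cdot 12 + 12 \left(-3\right)\right) = 1182 + \left(858 - 78 + 396 - 36\right) = 1182 + 1140 = 2322$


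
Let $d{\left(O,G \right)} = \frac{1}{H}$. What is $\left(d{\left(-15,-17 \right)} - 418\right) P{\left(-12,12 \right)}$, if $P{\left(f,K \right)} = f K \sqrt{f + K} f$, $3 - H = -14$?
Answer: $0$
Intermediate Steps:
$H = 17$ ($H = 3 - -14 = 3 + 14 = 17$)
$d{\left(O,G \right)} = \frac{1}{17}$
$P{\left(f,K \right)} = K f^{2} \sqrt{K + f}$ ($P{\left(f,K \right)} = K f \sqrt{K + f} f = K f^{2} \sqrt{K + f}$)
$\left(d{\left(-15,-17 \right)} - 418\right) P{\left(-12,12 \right)} = \left(\frac{1}{17} - 418\right) 12 \left(-12\right)^{2} \sqrt{12 - 12} = - \frac{7105 \cdot 12 \cdot 144 \sqrt{0}}{17} = - \frac{7105 \cdot 12 \cdot 144 \cdot 0}{17} = \left(- \frac{7105}{17}\right) 0 = 0$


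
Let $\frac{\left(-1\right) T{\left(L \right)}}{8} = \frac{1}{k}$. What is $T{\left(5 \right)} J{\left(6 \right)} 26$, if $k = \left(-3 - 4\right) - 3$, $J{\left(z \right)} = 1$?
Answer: $\frac{104}{5} \approx 20.8$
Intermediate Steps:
$k = -10$ ($k = -7 - 3 = -10$)
$T{\left(L \right)} = \frac{4}{5}$ ($T{\left(L \right)} = - \frac{8}{-10} = \left(-8\right) \left(- \frac{1}{10}\right) = \frac{4}{5}$)
$T{\left(5 \right)} J{\left(6 \right)} 26 = \frac{4}{5} \cdot 1 \cdot 26 = \frac{4}{5} \cdot 26 = \frac{104}{5}$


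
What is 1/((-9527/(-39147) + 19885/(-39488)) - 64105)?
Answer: -1545836736/99096266197199 ≈ -1.5599e-5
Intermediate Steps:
1/((-9527/(-39147) + 19885/(-39488)) - 64105) = 1/((-9527*(-1/39147) + 19885*(-1/39488)) - 64105) = 1/((9527/39147 - 19885/39488) - 64105) = 1/(-402235919/1545836736 - 64105) = 1/(-99096266197199/1545836736) = -1545836736/99096266197199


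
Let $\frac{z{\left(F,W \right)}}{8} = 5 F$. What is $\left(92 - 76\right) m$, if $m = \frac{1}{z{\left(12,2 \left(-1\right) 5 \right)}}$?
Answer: $\frac{1}{30} \approx 0.033333$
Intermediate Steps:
$z{\left(F,W \right)} = 40 F$ ($z{\left(F,W \right)} = 8 \cdot 5 F = 40 F$)
$m = \frac{1}{480}$ ($m = \frac{1}{40 \cdot 12} = \frac{1}{480} \approx 0.0020833$)
$\left(92 - 76\right) m = \left(92 - 76\right) \frac{1}{480} = 16 \cdot \frac{1}{480} = \frac{1}{30}$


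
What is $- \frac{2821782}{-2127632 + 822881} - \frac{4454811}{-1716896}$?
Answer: $\frac{3552375111911}{746707257632} \approx 4.7574$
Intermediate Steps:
$- \frac{2821782}{-2127632 + 822881} - \frac{4454811}{-1716896} = - \frac{2821782}{-1304751} - - \frac{4454811}{1716896} = \left(-2821782\right) \left(- \frac{1}{1304751}\right) + \frac{4454811}{1716896} = \frac{940594}{434917} + \frac{4454811}{1716896} = \frac{3552375111911}{746707257632}$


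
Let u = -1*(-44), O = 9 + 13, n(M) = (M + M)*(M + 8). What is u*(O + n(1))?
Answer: 1760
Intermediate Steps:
n(M) = 2*M*(8 + M) (n(M) = (2*M)*(8 + M) = 2*M*(8 + M))
O = 22
u = 44
u*(O + n(1)) = 44*(22 + 2*1*(8 + 1)) = 44*(22 + 2*1*9) = 44*(22 + 18) = 44*40 = 1760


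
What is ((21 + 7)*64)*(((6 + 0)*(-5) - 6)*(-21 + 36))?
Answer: -967680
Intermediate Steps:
((21 + 7)*64)*(((6 + 0)*(-5) - 6)*(-21 + 36)) = (28*64)*((6*(-5) - 6)*15) = 1792*((-30 - 6)*15) = 1792*(-36*15) = 1792*(-540) = -967680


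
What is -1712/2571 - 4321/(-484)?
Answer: 10280683/1244364 ≈ 8.2618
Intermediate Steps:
-1712/2571 - 4321/(-484) = -1712*1/2571 - 4321*(-1/484) = -1712/2571 + 4321/484 = 10280683/1244364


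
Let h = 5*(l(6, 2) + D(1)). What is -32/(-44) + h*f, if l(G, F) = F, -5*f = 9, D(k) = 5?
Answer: -685/11 ≈ -62.273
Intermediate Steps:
f = -9/5 (f = -⅕*9 = -9/5 ≈ -1.8000)
h = 35 (h = 5*(2 + 5) = 5*7 = 35)
-32/(-44) + h*f = -32/(-44) + 35*(-9/5) = -32*(-1/44) - 63 = 8/11 - 63 = -685/11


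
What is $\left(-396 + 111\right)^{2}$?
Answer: $81225$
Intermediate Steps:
$\left(-396 + 111\right)^{2} = \left(-285\right)^{2} = 81225$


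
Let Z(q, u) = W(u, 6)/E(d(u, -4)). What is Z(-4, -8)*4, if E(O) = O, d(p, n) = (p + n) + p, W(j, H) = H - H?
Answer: 0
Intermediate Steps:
W(j, H) = 0
d(p, n) = n + 2*p (d(p, n) = (n + p) + p = n + 2*p)
Z(q, u) = 0 (Z(q, u) = 0/(-4 + 2*u) = 0)
Z(-4, -8)*4 = 0*4 = 0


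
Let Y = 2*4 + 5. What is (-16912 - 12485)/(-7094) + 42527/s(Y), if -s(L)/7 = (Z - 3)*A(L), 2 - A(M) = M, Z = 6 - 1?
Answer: 76553419/273119 ≈ 280.29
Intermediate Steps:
Z = 5
A(M) = 2 - M
Y = 13 (Y = 8 + 5 = 13)
s(L) = -28 + 14*L (s(L) = -7*(5 - 3)*(2 - L) = -14*(2 - L) = -7*(4 - 2*L) = -28 + 14*L)
(-16912 - 12485)/(-7094) + 42527/s(Y) = (-16912 - 12485)/(-7094) + 42527/(-28 + 14*13) = -29397*(-1/7094) + 42527/(-28 + 182) = 29397/7094 + 42527/154 = 76553419/273119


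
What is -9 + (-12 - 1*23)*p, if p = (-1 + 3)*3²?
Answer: -639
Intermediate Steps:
p = 18 (p = 2*9 = 18)
-9 + (-12 - 1*23)*p = -9 + (-12 - 1*23)*18 = -9 + (-12 - 23)*18 = -9 - 35*18 = -9 - 630 = -639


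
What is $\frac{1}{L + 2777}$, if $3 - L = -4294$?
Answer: $\frac{1}{7074} \approx 0.00014136$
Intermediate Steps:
$L = 4297$ ($L = 3 - -4294 = 3 + 4294 = 4297$)
$\frac{1}{L + 2777} = \frac{1}{4297 + 2777} = \frac{1}{7074}$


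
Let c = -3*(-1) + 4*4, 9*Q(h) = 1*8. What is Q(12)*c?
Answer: 152/9 ≈ 16.889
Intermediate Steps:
Q(h) = 8/9 (Q(h) = (1*8)/9 = (⅑)*8 = 8/9)
c = 19 (c = 3 + 16 = 19)
Q(12)*c = (8/9)*19 = 152/9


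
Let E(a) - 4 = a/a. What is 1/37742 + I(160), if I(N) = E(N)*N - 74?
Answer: 27400693/37742 ≈ 726.00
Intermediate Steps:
E(a) = 5 (E(a) = 4 + a/a = 4 + 1 = 5)
I(N) = -74 + 5*N (I(N) = 5*N - 74 = -74 + 5*N)
1/37742 + I(160) = 1/37742 + (-74 + 5*160) = 1/37742 + (-74 + 800) = 1/37742 + 726 = 27400693/37742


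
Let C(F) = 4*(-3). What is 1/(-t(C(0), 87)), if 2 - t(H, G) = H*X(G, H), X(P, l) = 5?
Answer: -1/62 ≈ -0.016129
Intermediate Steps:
C(F) = -12
t(H, G) = 2 - 5*H (t(H, G) = 2 - H*5 = 2 - 5*H)
1/(-t(C(0), 87)) = 1/(-(2 - 5*(-12))) = 1/(-(2 + 60)) = 1/(-1*62) = 1/(-62) = -1/62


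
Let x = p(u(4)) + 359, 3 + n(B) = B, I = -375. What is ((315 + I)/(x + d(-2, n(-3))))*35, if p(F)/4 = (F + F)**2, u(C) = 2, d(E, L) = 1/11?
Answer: -11550/2327 ≈ -4.9635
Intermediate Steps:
n(B) = -3 + B
d(E, L) = 1/11
p(F) = 16*F**2 (p(F) = 4*(F + F)**2 = 4*(2*F)**2 = 4*(4*F**2) = 16*F**2)
x = 423 (x = 16*2**2 + 359 = 16*4 + 359 = 64 + 359 = 423)
((315 + I)/(x + d(-2, n(-3))))*35 = ((315 - 375)/(423 + 1/11))*35 = -60/4654/11*35 = -60*11/4654*35 = -330/2327*35 = -11550/2327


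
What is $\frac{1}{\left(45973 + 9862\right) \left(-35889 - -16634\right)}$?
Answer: $- \frac{1}{1075102925} \approx -9.3014 \cdot 10^{-10}$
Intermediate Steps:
$\frac{1}{\left(45973 + 9862\right) \left(-35889 - -16634\right)} = \frac{1}{55835 \left(-35889 + 16634\right)} = \frac{1}{55835 \left(-19255\right)} = \frac{1}{55835} \left(- \frac{1}{19255}\right) = - \frac{1}{1075102925}$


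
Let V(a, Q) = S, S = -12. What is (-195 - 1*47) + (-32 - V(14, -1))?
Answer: -262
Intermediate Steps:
V(a, Q) = -12
(-195 - 1*47) + (-32 - V(14, -1)) = (-195 - 1*47) + (-32 - 1*(-12)) = (-195 - 47) + (-32 + 12) = -242 - 20 = -262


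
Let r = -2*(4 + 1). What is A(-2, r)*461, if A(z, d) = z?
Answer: -922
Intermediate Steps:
r = -10 (r = -2*5 = -10)
A(-2, r)*461 = -2*461 = -922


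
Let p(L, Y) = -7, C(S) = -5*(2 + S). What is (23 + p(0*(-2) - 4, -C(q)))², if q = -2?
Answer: 256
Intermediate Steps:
C(S) = -10 - 5*S
(23 + p(0*(-2) - 4, -C(q)))² = (23 - 7)² = 16² = 256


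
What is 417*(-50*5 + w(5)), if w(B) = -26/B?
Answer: -532092/5 ≈ -1.0642e+5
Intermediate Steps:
417*(-50*5 + w(5)) = 417*(-50*5 - 26/5) = 417*(-250 - 26*1/5) = 417*(-250 - 26/5) = 417*(-1276/5) = -532092/5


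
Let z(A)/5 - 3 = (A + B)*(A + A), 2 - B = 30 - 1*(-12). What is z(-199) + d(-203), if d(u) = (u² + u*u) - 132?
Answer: 557911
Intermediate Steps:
B = -40 (B = 2 - (30 - 1*(-12)) = 2 - (30 + 12) = 2 - 1*42 = 2 - 42 = -40)
z(A) = 15 + 10*A*(-40 + A) (z(A) = 15 + 5*((A - 40)*(A + A)) = 15 + 5*((-40 + A)*(2*A)) = 15 + 5*(2*A*(-40 + A)) = 15 + 10*A*(-40 + A))
d(u) = -132 + 2*u² (d(u) = (u² + u²) - 132 = 2*u² - 132 = -132 + 2*u²)
z(-199) + d(-203) = (15 - 400*(-199) + 10*(-199)²) + (-132 + 2*(-203)²) = (15 + 79600 + 10*39601) + (-132 + 2*41209) = (15 + 79600 + 396010) + (-132 + 82418) = 475625 + 82286 = 557911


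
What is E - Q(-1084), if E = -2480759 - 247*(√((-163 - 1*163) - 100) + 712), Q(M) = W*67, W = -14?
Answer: -2655685 - 247*I*√426 ≈ -2.6557e+6 - 5098.0*I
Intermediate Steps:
Q(M) = -938 (Q(M) = -14*67 = -938)
E = -2656623 - 247*I*√426 (E = -2480759 - 247*(√((-163 - 163) - 100) + 712) = -2480759 - 247*(√(-326 - 100) + 712) = -2480759 - 247*(√(-426) + 712) = -2480759 - 247*(I*√426 + 712) = -2480759 - 247*(712 + I*√426) = -2480759 + (-175864 - 247*I*√426) = -2656623 - 247*I*√426 ≈ -2.6566e+6 - 5098.0*I)
E - Q(-1084) = (-2656623 - 247*I*√426) - 1*(-938) = (-2656623 - 247*I*√426) + 938 = -2655685 - 247*I*√426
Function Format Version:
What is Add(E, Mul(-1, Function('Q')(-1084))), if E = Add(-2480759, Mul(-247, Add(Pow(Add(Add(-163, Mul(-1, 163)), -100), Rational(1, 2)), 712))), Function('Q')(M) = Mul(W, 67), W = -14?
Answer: Add(-2655685, Mul(-247, I, Pow(426, Rational(1, 2)))) ≈ Add(-2.6557e+6, Mul(-5098.0, I))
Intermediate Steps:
Function('Q')(M) = -938 (Function('Q')(M) = Mul(-14, 67) = -938)
E = Add(-2656623, Mul(-247, I, Pow(426, Rational(1, 2)))) (E = Add(-2480759, Mul(-247, Add(Pow(Add(Add(-163, -163), -100), Rational(1, 2)), 712))) = Add(-2480759, Mul(-247, Add(Pow(Add(-326, -100), Rational(1, 2)), 712))) = Add(-2480759, Mul(-247, Add(Pow(-426, Rational(1, 2)), 712))) = Add(-2480759, Mul(-247, Add(Mul(I, Pow(426, Rational(1, 2))), 712))) = Add(-2480759, Mul(-247, Add(712, Mul(I, Pow(426, Rational(1, 2)))))) = Add(-2480759, Add(-175864, Mul(-247, I, Pow(426, Rational(1, 2))))) = Add(-2656623, Mul(-247, I, Pow(426, Rational(1, 2)))) ≈ Add(-2.6566e+6, Mul(-5098.0, I)))
Add(E, Mul(-1, Function('Q')(-1084))) = Add(Add(-2656623, Mul(-247, I, Pow(426, Rational(1, 2)))), Mul(-1, -938)) = Add(Add(-2656623, Mul(-247, I, Pow(426, Rational(1, 2)))), 938) = Add(-2655685, Mul(-247, I, Pow(426, Rational(1, 2))))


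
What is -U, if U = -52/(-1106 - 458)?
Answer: -13/391 ≈ -0.033248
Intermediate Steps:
U = 13/391 (U = -52/(-1564) = -1/1564*(-52) = 13/391 ≈ 0.033248)
-U = -1*13/391 = -13/391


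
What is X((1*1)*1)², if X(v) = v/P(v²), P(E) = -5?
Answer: 1/25 ≈ 0.040000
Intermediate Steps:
X(v) = -v/5 (X(v) = v/(-5) = v*(-⅕) = -v/5)
X((1*1)*1)² = (-1*1/5)² = (-1/5)² = (-⅕*1)² = (-⅕)² = 1/25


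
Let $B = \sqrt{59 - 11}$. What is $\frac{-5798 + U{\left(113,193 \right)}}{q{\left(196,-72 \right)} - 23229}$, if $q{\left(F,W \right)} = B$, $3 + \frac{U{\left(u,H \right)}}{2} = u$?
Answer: $\frac{43190454}{179862131} + \frac{22312 \sqrt{3}}{539586393} \approx 0.2402$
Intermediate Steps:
$U{\left(u,H \right)} = -6 + 2 u$
$B = 4 \sqrt{3}$ ($B = \sqrt{48} = 4 \sqrt{3} \approx 6.9282$)
$q{\left(F,W \right)} = 4 \sqrt{3}$
$\frac{-5798 + U{\left(113,193 \right)}}{q{\left(196,-72 \right)} - 23229} = \frac{-5798 + \left(-6 + 2 \cdot 113\right)}{4 \sqrt{3} - 23229} = \frac{-5798 + \left(-6 + 226\right)}{-23229 + 4 \sqrt{3}} = \frac{-5798 + 220}{-23229 + 4 \sqrt{3}} = - \frac{5578}{-23229 + 4 \sqrt{3}}$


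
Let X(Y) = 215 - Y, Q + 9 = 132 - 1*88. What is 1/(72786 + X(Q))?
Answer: 1/72966 ≈ 1.3705e-5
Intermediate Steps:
Q = 35 (Q = -9 + (132 - 1*88) = -9 + (132 - 88) = -9 + 44 = 35)
1/(72786 + X(Q)) = 1/(72786 + (215 - 1*35)) = 1/(72786 + (215 - 35)) = 1/(72786 + 180) = 1/72966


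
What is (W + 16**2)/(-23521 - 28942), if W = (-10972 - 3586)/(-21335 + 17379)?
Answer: -513647/103771814 ≈ -0.0049498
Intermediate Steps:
W = 7279/1978 (W = -14558/(-3956) = -14558*(-1/3956) = 7279/1978 ≈ 3.6800)
(W + 16**2)/(-23521 - 28942) = (7279/1978 + 16**2)/(-23521 - 28942) = (7279/1978 + 256)/(-52463) = (513647/1978)*(-1/52463) = -513647/103771814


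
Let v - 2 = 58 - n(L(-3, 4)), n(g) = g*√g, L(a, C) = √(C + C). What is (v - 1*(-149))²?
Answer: (209 - 4*2^(¼))² ≈ 41715.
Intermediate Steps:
L(a, C) = √2*√C (L(a, C) = √(2*C) = √2*√C)
n(g) = g^(3/2)
v = 60 - 4*2^(¼) (v = 2 + (58 - (√2*√4)^(3/2)) = 2 + (58 - (√2*2)^(3/2)) = 2 + (58 - (2*√2)^(3/2)) = 2 + (58 - 4*2^(¼)) = 60 - 4*2^(¼) ≈ 55.243)
(v - 1*(-149))² = ((60 - 4*2^(¼)) - 1*(-149))² = ((60 - 4*2^(¼)) + 149)² = (209 - 4*2^(¼))²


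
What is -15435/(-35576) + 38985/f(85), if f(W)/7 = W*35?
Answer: 341672847/148174040 ≈ 2.3059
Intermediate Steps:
f(W) = 245*W (f(W) = 7*(W*35) = 7*(35*W) = 245*W)
-15435/(-35576) + 38985/f(85) = -15435/(-35576) + 38985/((245*85)) = -15435*(-1/35576) + 38985/20825 = 15435/35576 + 38985*(1/20825) = 15435/35576 + 7797/4165 = 341672847/148174040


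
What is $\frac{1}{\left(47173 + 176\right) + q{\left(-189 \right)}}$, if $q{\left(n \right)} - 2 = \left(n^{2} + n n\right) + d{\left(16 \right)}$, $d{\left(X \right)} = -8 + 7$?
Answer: $\frac{1}{118792} \approx 8.4181 \cdot 10^{-6}$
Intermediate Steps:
$d{\left(X \right)} = -1$
$q{\left(n \right)} = 1 + 2 n^{2}$ ($q{\left(n \right)} = 2 - \left(1 - n^{2} - n n\right) = 2 + \left(\left(n^{2} + n^{2}\right) - 1\right) = 2 + \left(2 n^{2} - 1\right) = 2 + \left(-1 + 2 n^{2}\right) = 1 + 2 n^{2}$)
$\frac{1}{\left(47173 + 176\right) + q{\left(-189 \right)}} = \frac{1}{\left(47173 + 176\right) + \left(1 + 2 \left(-189\right)^{2}\right)} = \frac{1}{47349 + \left(1 + 2 \cdot 35721\right)} = \frac{1}{47349 + \left(1 + 71442\right)} = \frac{1}{47349 + 71443} = \frac{1}{118792}$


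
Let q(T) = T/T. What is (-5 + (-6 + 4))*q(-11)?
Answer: -7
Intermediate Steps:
q(T) = 1
(-5 + (-6 + 4))*q(-11) = (-5 + (-6 + 4))*1 = (-5 - 2)*1 = -7*1 = -7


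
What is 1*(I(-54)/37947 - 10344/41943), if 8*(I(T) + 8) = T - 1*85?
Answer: -149938313/606328008 ≈ -0.24729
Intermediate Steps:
I(T) = -149/8 + T/8 (I(T) = -8 + (T - 1*85)/8 = -8 + (T - 85)/8 = -8 + (-85 + T)/8 = -8 + (-85/8 + T/8) = -149/8 + T/8)
1*(I(-54)/37947 - 10344/41943) = 1*((-149/8 + (⅛)*(-54))/37947 - 10344/41943) = 1*((-149/8 - 27/4)*(1/37947) - 10344*1/41943) = 1*(-203/8*1/37947 - 3448/13981) = 1*(-29/43368 - 3448/13981) = 1*(-149938313/606328008) = -149938313/606328008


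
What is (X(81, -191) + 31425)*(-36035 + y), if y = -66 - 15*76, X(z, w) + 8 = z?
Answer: -1173017018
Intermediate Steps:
X(z, w) = -8 + z
y = -1206 (y = -66 - 1140 = -1206)
(X(81, -191) + 31425)*(-36035 + y) = ((-8 + 81) + 31425)*(-36035 - 1206) = (73 + 31425)*(-37241) = 31498*(-37241) = -1173017018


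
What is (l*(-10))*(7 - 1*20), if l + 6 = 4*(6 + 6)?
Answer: 5460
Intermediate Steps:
l = 42 (l = -6 + 4*(6 + 6) = -6 + 4*12 = -6 + 48 = 42)
(l*(-10))*(7 - 1*20) = (42*(-10))*(7 - 1*20) = -420*(7 - 20) = -420*(-13) = 5460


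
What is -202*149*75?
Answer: -2257350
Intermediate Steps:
-202*149*75 = -30098*75 = -2257350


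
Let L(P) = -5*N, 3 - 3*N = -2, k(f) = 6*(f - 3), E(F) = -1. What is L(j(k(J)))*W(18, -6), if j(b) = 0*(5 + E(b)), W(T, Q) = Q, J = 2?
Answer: 50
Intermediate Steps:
k(f) = -18 + 6*f (k(f) = 6*(-3 + f) = -18 + 6*f)
j(b) = 0 (j(b) = 0*(5 - 1) = 0*4 = 0)
N = 5/3 (N = 1 - ⅓*(-2) = 1 + ⅔ = 5/3 ≈ 1.6667)
L(P) = -25/3 (L(P) = -5*5/3 = -25/3)
L(j(k(J)))*W(18, -6) = -25/3*(-6) = 50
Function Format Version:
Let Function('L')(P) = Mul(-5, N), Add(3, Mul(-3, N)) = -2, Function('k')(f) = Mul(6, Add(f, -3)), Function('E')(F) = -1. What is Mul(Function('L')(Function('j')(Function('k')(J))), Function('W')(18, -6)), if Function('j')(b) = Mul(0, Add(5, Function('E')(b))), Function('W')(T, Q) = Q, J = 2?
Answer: 50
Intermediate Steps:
Function('k')(f) = Add(-18, Mul(6, f)) (Function('k')(f) = Mul(6, Add(-3, f)) = Add(-18, Mul(6, f)))
Function('j')(b) = 0 (Function('j')(b) = Mul(0, Add(5, -1)) = Mul(0, 4) = 0)
N = Rational(5, 3) (N = Add(1, Mul(Rational(-1, 3), -2)) = Add(1, Rational(2, 3)) = Rational(5, 3) ≈ 1.6667)
Function('L')(P) = Rational(-25, 3) (Function('L')(P) = Mul(-5, Rational(5, 3)) = Rational(-25, 3))
Mul(Function('L')(Function('j')(Function('k')(J))), Function('W')(18, -6)) = Mul(Rational(-25, 3), -6) = 50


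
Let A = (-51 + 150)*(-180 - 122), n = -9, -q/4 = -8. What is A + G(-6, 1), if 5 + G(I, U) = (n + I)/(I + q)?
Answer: -777493/26 ≈ -29904.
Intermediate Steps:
q = 32 (q = -4*(-8) = 32)
G(I, U) = -5 + (-9 + I)/(32 + I) (G(I, U) = -5 + (-9 + I)/(I + 32) = -5 + (-9 + I)/(32 + I))
A = -29898 (A = 99*(-302) = -29898)
A + G(-6, 1) = -29898 + (-169 - 4*(-6))/(32 - 6) = -29898 + (-169 + 24)/26 = -29898 + (1/26)*(-145) = -29898 - 145/26 = -777493/26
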